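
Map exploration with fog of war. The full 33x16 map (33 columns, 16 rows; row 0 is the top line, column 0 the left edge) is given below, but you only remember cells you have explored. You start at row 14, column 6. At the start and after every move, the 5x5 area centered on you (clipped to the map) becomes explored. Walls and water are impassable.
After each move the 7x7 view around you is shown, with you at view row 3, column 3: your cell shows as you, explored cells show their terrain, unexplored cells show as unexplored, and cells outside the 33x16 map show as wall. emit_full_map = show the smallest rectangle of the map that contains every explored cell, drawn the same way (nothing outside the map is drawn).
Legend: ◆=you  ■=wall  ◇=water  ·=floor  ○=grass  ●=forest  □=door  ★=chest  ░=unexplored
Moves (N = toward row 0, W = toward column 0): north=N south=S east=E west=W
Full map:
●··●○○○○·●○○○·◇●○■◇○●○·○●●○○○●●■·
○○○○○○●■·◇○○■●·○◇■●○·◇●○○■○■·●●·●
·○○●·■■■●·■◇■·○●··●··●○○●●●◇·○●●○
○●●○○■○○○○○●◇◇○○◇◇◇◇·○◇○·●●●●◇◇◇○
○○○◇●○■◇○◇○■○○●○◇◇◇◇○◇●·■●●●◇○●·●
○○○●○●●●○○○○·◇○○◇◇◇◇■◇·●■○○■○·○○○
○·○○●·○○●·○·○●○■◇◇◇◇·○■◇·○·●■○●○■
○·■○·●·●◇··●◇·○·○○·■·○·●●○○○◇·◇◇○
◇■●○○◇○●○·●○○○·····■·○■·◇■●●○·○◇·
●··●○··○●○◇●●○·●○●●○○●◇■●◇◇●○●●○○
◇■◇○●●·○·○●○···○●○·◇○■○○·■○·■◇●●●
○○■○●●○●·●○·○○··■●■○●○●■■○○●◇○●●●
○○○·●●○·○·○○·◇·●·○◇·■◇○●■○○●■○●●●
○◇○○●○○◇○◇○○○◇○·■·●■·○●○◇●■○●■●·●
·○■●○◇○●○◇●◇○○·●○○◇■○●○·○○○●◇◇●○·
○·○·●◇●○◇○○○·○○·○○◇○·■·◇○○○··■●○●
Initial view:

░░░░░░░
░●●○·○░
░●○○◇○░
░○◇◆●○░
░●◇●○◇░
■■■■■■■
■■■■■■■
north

░░░░░░░
░●●○●·░
░●●○·○░
░●○◆◇○░
░○◇○●○░
░●◇●○◇░
■■■■■■■

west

░░░░░░░
░○●●○●·
░·●●○·○
░○●◆○◇○
░●○◇○●○
░·●◇●○◇
■■■■■■■

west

░░░░░░░
░■○●●○●
░○·●●○·
░○○◆○○◇
░■●○◇○●
░○·●◇●○
■■■■■■■

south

░■○●●○●
░○·●●○·
░○○●○○◇
░■●◆◇○●
░○·●◇●○
■■■■■■■
■■■■■■■

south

░○·●●○·
░○○●○○◇
░■●○◇○●
░○·◆◇●○
■■■■■■■
■■■■■■■
■■■■■■■

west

░░○·●●○
░◇○○●○○
░○■●○◇○
░·○◆●◇●
■■■■■■■
■■■■■■■
■■■■■■■

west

■░░○·●●
■○◇○○●○
■·○■●○◇
■○·◆·●◇
■■■■■■■
■■■■■■■
■■■■■■■

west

■■░░○·●
■■○◇○○●
■■·○■●○
■■○◆○·●
■■■■■■■
■■■■■■■
■■■■■■■

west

■■■░░○·
■■■○◇○○
■■■·○■●
■■■◆·○·
■■■■■■■
■■■■■■■
■■■■■■■

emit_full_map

░░■○●●○●·
░░○·●●○·○
○◇○○●○○◇○
·○■●○◇○●○
◆·○·●◇●○◇

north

■■■░░■○
■■■○○○·
■■■○◇○○
■■■◆○■●
■■■○·○·
■■■■■■■
■■■■■■■

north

■■■░░░░
■■■○○■○
■■■○○○·
■■■◆◇○○
■■■·○■●
■■■○·○·
■■■■■■■

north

■■■░░░░
■■■◇■◇░
■■■○○■○
■■■◆○○·
■■■○◇○○
■■■·○■●
■■■○·○·

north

■■■░░░░
■■■●··░
■■■◇■◇░
■■■◆○■○
■■■○○○·
■■■○◇○○
■■■·○■●

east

■■░░░░░
■■●··●░
■■◇■◇○░
■■○◆■○●
■■○○○·●
■■○◇○○●
■■·○■●○

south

■■●··●░
■■◇■◇○░
■■○○■○●
■■○◆○·●
■■○◇○○●
■■·○■●○
■■○·○·●

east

■●··●░░
■◇■◇○●░
■○○■○●●
■○○◆·●●
■○◇○○●○
■·○■●○◇
■○·○·●◇

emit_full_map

●··●░░░░░
◇■◇○●░░░░
○○■○●●○●·
○○◆·●●○·○
○◇○○●○○◇○
·○■●○◇○●○
○·○·●◇●○◇

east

●··●░░░
◇■◇○●●░
○○■○●●○
○○○◆●●○
○◇○○●○○
·○■●○◇○
○·○·●◇●

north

░░░░░░░
●··●○·░
◇■◇○●●░
○○■◆●●○
○○○·●●○
○◇○○●○○
·○■●○◇○

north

░░░░░░░
░■●○○◇░
●··●○·░
◇■◇◆●●░
○○■○●●○
○○○·●●○
○◇○○●○○

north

░░░░░░░
░·■○·●░
░■●○○◇░
●··◆○·░
◇■◇○●●░
○○■○●●○
○○○·●●○

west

■░░░░░░
■○·■○·●
■◇■●○○◇
■●·◆●○·
■◇■◇○●●
■○○■○●●
■○○○·●●

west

■■░░░░░
■■○·■○·
■■◇■●○○
■■●◆·●○
■■◇■◇○●
■■○○■○●
■■○○○·●

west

■■■░░░░
■■■○·■○
■■■◇■●○
■■■◆··●
■■■◇■◇○
■■■○○■○
■■■○○○·

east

■■░░░░░
■■○·■○·
■■◇■●○○
■■●◆·●○
■■◇■◇○●
■■○○■○●
■■○○○·●

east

■░░░░░░
■○·■○·●
■◇■●○○◇
■●·◆●○·
■◇■◇○●●
■○○■○●●
■○○○·●●

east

░░░░░░░
○·■○·●░
◇■●○○◇░
●··◆○·░
◇■◇○●●░
○○■○●●○
○○○·●●○

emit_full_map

○·■○·●░░░
◇■●○○◇░░░
●··◆○·░░░
◇■◇○●●░░░
○○■○●●○●·
○○○·●●○·○
○◇○○●○○◇○
·○■●○◇○●○
○·○·●◇●○◇

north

░░░░░░░
░·○○●·░
○·■○·●░
◇■●◆○◇░
●··●○·░
◇■◇○●●░
○○■○●●○

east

░░░░░░░
·○○●·○░
·■○·●·░
■●○◆◇○░
··●○··░
■◇○●●·░
○■○●●○●

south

·○○●·○░
·■○·●·░
■●○○◇○░
··●◆··░
■◇○●●·░
○■○●●○●
○○·●●○·

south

·■○·●·░
■●○○◇○░
··●○··░
■◇○◆●·░
○■○●●○●
○○·●●○·
◇○○●○○◇

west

○·■○·●·
◇■●○○◇○
●··●○··
◇■◇◆●●·
○○■○●●○
○○○·●●○
○◇○○●○○

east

·■○·●·░
■●○○◇○░
··●○··░
■◇○◆●·░
○■○●●○●
○○·●●○·
◇○○●○○◇

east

■○·●·░░
●○○◇○●░
·●○··○░
◇○●◆·○░
■○●●○●·
○·●●○·○
○○●○○◇○

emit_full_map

░·○○●·○░░
○·■○·●·░░
◇■●○○◇○●░
●··●○··○░
◇■◇○●◆·○░
○○■○●●○●·
○○○·●●○·○
○◇○○●○○◇○
·○■●○◇○●○
○·○·●◇●○◇

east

○·●·░░░
○○◇○●○░
●○··○●░
○●●◆○·░
○●●○●·░
·●●○·○░
○●○○◇○░

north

○●·○░░░
○·●·●◇░
○○◇○●○░
●○·◆○●░
○●●·○·░
○●●○●·░
·●●○·○░

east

●·○░░░░
·●·●◇·░
○◇○●○·░
○··◆●○░
●●·○·○░
●●○●·●░
●●○·○░░

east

·○░░░░░
●·●◇··░
◇○●○·●░
··○◆○◇░
●·○·○●░
●○●·●○░
●○·○░░░

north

░░░░░░░
·○○●·○░
●·●◇··░
◇○●◆·●░
··○●○◇░
●·○·○●░
●○●·●○░

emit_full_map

░·○○●·○○●·○
○·■○·●·●◇··
◇■●○○◇○●◆·●
●··●○··○●○◇
◇■◇○●●·○·○●
○○■○●●○●·●○
○○○·●●○·○░░
○◇○○●○○◇○░░
·○■●○◇○●○░░
○·○·●◇●○◇░░


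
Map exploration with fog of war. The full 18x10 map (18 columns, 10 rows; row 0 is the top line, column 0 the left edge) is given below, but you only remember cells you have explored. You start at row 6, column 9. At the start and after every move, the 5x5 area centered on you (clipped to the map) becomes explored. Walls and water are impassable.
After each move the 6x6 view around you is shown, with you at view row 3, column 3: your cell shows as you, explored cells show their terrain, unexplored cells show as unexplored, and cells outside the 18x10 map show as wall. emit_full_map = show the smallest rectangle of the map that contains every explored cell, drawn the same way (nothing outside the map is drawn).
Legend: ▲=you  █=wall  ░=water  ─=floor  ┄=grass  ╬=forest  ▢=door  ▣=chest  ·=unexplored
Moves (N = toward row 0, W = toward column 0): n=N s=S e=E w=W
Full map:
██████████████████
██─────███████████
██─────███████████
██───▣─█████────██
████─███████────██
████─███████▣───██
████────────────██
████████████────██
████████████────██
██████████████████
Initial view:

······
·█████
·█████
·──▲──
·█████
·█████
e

······
█████─
█████▣
───▲──
█████─
█████─

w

······
·█████
·█████
·──▲──
·█████
·█████

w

······
·█████
·█████
·──▲──
·█████
·█████


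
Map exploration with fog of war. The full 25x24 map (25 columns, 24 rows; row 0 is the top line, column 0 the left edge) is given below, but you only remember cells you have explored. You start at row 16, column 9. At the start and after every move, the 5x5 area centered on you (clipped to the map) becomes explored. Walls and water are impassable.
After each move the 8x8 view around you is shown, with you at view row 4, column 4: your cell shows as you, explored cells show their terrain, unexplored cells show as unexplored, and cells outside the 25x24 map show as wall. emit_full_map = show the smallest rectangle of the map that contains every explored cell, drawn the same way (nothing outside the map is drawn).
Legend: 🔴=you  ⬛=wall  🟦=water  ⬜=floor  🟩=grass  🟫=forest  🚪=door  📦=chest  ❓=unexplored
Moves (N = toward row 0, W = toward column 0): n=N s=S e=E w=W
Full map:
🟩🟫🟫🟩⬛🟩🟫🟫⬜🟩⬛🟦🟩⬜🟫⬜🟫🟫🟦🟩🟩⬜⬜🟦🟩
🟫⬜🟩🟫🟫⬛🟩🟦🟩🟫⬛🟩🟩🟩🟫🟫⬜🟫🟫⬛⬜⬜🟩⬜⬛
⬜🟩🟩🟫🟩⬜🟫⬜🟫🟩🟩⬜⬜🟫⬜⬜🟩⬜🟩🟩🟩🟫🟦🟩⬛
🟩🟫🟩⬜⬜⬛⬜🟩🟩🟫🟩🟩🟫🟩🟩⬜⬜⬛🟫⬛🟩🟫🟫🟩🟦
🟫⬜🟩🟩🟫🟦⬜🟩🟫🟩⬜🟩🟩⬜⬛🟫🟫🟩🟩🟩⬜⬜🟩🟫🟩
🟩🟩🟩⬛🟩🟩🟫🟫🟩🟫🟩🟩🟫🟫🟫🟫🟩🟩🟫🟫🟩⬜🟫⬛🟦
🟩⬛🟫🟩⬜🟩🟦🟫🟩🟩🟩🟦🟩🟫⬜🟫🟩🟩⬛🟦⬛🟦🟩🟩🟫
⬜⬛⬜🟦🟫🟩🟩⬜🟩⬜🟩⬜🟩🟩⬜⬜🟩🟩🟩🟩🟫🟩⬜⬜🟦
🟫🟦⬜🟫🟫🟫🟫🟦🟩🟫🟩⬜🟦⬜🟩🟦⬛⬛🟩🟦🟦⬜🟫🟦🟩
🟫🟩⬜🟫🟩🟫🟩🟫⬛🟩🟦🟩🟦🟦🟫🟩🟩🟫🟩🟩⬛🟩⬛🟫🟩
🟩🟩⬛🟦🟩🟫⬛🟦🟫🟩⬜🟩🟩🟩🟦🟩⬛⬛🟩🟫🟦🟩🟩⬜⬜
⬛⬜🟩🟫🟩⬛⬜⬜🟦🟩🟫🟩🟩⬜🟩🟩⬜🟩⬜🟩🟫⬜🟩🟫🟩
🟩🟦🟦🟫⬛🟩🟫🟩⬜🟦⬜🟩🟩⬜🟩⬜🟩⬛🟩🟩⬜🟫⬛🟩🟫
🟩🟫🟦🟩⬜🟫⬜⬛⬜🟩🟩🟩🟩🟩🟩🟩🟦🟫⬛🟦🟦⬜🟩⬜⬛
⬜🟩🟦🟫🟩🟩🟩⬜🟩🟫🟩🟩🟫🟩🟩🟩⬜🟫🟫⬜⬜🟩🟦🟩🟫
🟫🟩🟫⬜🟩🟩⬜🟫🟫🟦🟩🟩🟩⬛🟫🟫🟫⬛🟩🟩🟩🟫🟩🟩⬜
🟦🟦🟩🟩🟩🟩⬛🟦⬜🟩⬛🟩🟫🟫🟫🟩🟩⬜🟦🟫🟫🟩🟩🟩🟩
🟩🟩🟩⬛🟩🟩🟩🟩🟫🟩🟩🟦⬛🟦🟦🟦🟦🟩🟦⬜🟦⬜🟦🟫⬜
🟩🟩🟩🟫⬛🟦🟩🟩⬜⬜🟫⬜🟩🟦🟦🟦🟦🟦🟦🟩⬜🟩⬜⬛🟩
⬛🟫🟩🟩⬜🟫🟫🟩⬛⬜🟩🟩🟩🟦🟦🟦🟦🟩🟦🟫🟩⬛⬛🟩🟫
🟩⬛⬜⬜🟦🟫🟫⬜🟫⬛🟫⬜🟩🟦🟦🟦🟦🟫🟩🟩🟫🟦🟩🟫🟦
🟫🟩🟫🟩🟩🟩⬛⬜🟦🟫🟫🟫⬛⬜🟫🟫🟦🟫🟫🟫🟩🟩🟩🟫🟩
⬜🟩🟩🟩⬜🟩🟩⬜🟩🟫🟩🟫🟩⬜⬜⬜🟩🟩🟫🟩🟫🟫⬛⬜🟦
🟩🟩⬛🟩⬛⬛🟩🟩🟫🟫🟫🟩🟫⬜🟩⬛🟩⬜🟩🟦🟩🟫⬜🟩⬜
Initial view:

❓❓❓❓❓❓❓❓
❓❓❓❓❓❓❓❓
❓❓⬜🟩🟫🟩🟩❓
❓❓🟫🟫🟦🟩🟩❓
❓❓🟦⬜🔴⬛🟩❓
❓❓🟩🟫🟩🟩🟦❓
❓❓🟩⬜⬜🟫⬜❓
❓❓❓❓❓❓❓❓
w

❓❓❓❓❓❓❓❓
❓❓❓❓❓❓❓❓
❓❓🟩⬜🟩🟫🟩🟩
❓❓⬜🟫🟫🟦🟩🟩
❓❓⬛🟦🔴🟩⬛🟩
❓❓🟩🟩🟫🟩🟩🟦
❓❓🟩🟩⬜⬜🟫⬜
❓❓❓❓❓❓❓❓

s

❓❓❓❓❓❓❓❓
❓❓🟩⬜🟩🟫🟩🟩
❓❓⬜🟫🟫🟦🟩🟩
❓❓⬛🟦⬜🟩⬛🟩
❓❓🟩🟩🔴🟩🟩🟦
❓❓🟩🟩⬜⬜🟫⬜
❓❓🟫🟩⬛⬜🟩❓
❓❓❓❓❓❓❓❓

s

❓❓🟩⬜🟩🟫🟩🟩
❓❓⬜🟫🟫🟦🟩🟩
❓❓⬛🟦⬜🟩⬛🟩
❓❓🟩🟩🟫🟩🟩🟦
❓❓🟩🟩🔴⬜🟫⬜
❓❓🟫🟩⬛⬜🟩❓
❓❓🟫⬜🟫⬛🟫❓
❓❓❓❓❓❓❓❓

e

❓🟩⬜🟩🟫🟩🟩❓
❓⬜🟫🟫🟦🟩🟩❓
❓⬛🟦⬜🟩⬛🟩❓
❓🟩🟩🟫🟩🟩🟦❓
❓🟩🟩⬜🔴🟫⬜❓
❓🟫🟩⬛⬜🟩🟩❓
❓🟫⬜🟫⬛🟫⬜❓
❓❓❓❓❓❓❓❓

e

🟩⬜🟩🟫🟩🟩❓❓
⬜🟫🟫🟦🟩🟩❓❓
⬛🟦⬜🟩⬛🟩🟫❓
🟩🟩🟫🟩🟩🟦⬛❓
🟩🟩⬜⬜🔴⬜🟩❓
🟫🟩⬛⬜🟩🟩🟩❓
🟫⬜🟫⬛🟫⬜🟩❓
❓❓❓❓❓❓❓❓

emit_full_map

🟩⬜🟩🟫🟩🟩❓
⬜🟫🟫🟦🟩🟩❓
⬛🟦⬜🟩⬛🟩🟫
🟩🟩🟫🟩🟩🟦⬛
🟩🟩⬜⬜🔴⬜🟩
🟫🟩⬛⬜🟩🟩🟩
🟫⬜🟫⬛🟫⬜🟩

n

❓❓❓❓❓❓❓❓
🟩⬜🟩🟫🟩🟩❓❓
⬜🟫🟫🟦🟩🟩🟩❓
⬛🟦⬜🟩⬛🟩🟫❓
🟩🟩🟫🟩🔴🟦⬛❓
🟩🟩⬜⬜🟫⬜🟩❓
🟫🟩⬛⬜🟩🟩🟩❓
🟫⬜🟫⬛🟫⬜🟩❓

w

❓❓❓❓❓❓❓❓
❓🟩⬜🟩🟫🟩🟩❓
❓⬜🟫🟫🟦🟩🟩🟩
❓⬛🟦⬜🟩⬛🟩🟫
❓🟩🟩🟫🔴🟩🟦⬛
❓🟩🟩⬜⬜🟫⬜🟩
❓🟫🟩⬛⬜🟩🟩🟩
❓🟫⬜🟫⬛🟫⬜🟩

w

❓❓❓❓❓❓❓❓
❓❓🟩⬜🟩🟫🟩🟩
❓❓⬜🟫🟫🟦🟩🟩
❓❓⬛🟦⬜🟩⬛🟩
❓❓🟩🟩🔴🟩🟩🟦
❓❓🟩🟩⬜⬜🟫⬜
❓❓🟫🟩⬛⬜🟩🟩
❓❓🟫⬜🟫⬛🟫⬜

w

❓❓❓❓❓❓❓❓
❓❓❓🟩⬜🟩🟫🟩
❓❓🟩⬜🟫🟫🟦🟩
❓❓🟩⬛🟦⬜🟩⬛
❓❓🟩🟩🔴🟫🟩🟩
❓❓🟦🟩🟩⬜⬜🟫
❓❓🟫🟫🟩⬛⬜🟩
❓❓❓🟫⬜🟫⬛🟫

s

❓❓❓🟩⬜🟩🟫🟩
❓❓🟩⬜🟫🟫🟦🟩
❓❓🟩⬛🟦⬜🟩⬛
❓❓🟩🟩🟩🟫🟩🟩
❓❓🟦🟩🔴⬜⬜🟫
❓❓🟫🟫🟩⬛⬜🟩
❓❓🟫🟫⬜🟫⬛🟫
❓❓❓❓❓❓❓❓

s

❓❓🟩⬜🟫🟫🟦🟩
❓❓🟩⬛🟦⬜🟩⬛
❓❓🟩🟩🟩🟫🟩🟩
❓❓🟦🟩🟩⬜⬜🟫
❓❓🟫🟫🔴⬛⬜🟩
❓❓🟫🟫⬜🟫⬛🟫
❓❓🟩⬛⬜🟦🟫❓
❓❓❓❓❓❓❓❓

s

❓❓🟩⬛🟦⬜🟩⬛
❓❓🟩🟩🟩🟫🟩🟩
❓❓🟦🟩🟩⬜⬜🟫
❓❓🟫🟫🟩⬛⬜🟩
❓❓🟫🟫🔴🟫⬛🟫
❓❓🟩⬛⬜🟦🟫❓
❓❓🟩🟩⬜🟩🟫❓
❓❓❓❓❓❓❓❓

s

❓❓🟩🟩🟩🟫🟩🟩
❓❓🟦🟩🟩⬜⬜🟫
❓❓🟫🟫🟩⬛⬜🟩
❓❓🟫🟫⬜🟫⬛🟫
❓❓🟩⬛🔴🟦🟫❓
❓❓🟩🟩⬜🟩🟫❓
❓❓⬛🟩🟩🟫🟫❓
⬛⬛⬛⬛⬛⬛⬛⬛

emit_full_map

❓🟩⬜🟩🟫🟩🟩❓
🟩⬜🟫🟫🟦🟩🟩🟩
🟩⬛🟦⬜🟩⬛🟩🟫
🟩🟩🟩🟫🟩🟩🟦⬛
🟦🟩🟩⬜⬜🟫⬜🟩
🟫🟫🟩⬛⬜🟩🟩🟩
🟫🟫⬜🟫⬛🟫⬜🟩
🟩⬛🔴🟦🟫❓❓❓
🟩🟩⬜🟩🟫❓❓❓
⬛🟩🟩🟫🟫❓❓❓

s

❓❓🟦🟩🟩⬜⬜🟫
❓❓🟫🟫🟩⬛⬜🟩
❓❓🟫🟫⬜🟫⬛🟫
❓❓🟩⬛⬜🟦🟫❓
❓❓🟩🟩🔴🟩🟫❓
❓❓⬛🟩🟩🟫🟫❓
⬛⬛⬛⬛⬛⬛⬛⬛
⬛⬛⬛⬛⬛⬛⬛⬛

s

❓❓🟫🟫🟩⬛⬜🟩
❓❓🟫🟫⬜🟫⬛🟫
❓❓🟩⬛⬜🟦🟫❓
❓❓🟩🟩⬜🟩🟫❓
❓❓⬛🟩🔴🟫🟫❓
⬛⬛⬛⬛⬛⬛⬛⬛
⬛⬛⬛⬛⬛⬛⬛⬛
⬛⬛⬛⬛⬛⬛⬛⬛

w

❓❓❓🟫🟫🟩⬛⬜
❓❓❓🟫🟫⬜🟫⬛
❓❓🟩🟩⬛⬜🟦🟫
❓❓⬜🟩🟩⬜🟩🟫
❓❓⬛⬛🔴🟩🟫🟫
⬛⬛⬛⬛⬛⬛⬛⬛
⬛⬛⬛⬛⬛⬛⬛⬛
⬛⬛⬛⬛⬛⬛⬛⬛

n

❓❓❓🟦🟩🟩⬜⬜
❓❓❓🟫🟫🟩⬛⬜
❓❓🟦🟫🟫⬜🟫⬛
❓❓🟩🟩⬛⬜🟦🟫
❓❓⬜🟩🔴⬜🟩🟫
❓❓⬛⬛🟩🟩🟫🟫
⬛⬛⬛⬛⬛⬛⬛⬛
⬛⬛⬛⬛⬛⬛⬛⬛

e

❓❓🟦🟩🟩⬜⬜🟫
❓❓🟫🟫🟩⬛⬜🟩
❓🟦🟫🟫⬜🟫⬛🟫
❓🟩🟩⬛⬜🟦🟫❓
❓⬜🟩🟩🔴🟩🟫❓
❓⬛⬛🟩🟩🟫🟫❓
⬛⬛⬛⬛⬛⬛⬛⬛
⬛⬛⬛⬛⬛⬛⬛⬛

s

❓❓🟫🟫🟩⬛⬜🟩
❓🟦🟫🟫⬜🟫⬛🟫
❓🟩🟩⬛⬜🟦🟫❓
❓⬜🟩🟩⬜🟩🟫❓
❓⬛⬛🟩🔴🟫🟫❓
⬛⬛⬛⬛⬛⬛⬛⬛
⬛⬛⬛⬛⬛⬛⬛⬛
⬛⬛⬛⬛⬛⬛⬛⬛

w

❓❓❓🟫🟫🟩⬛⬜
❓❓🟦🟫🟫⬜🟫⬛
❓❓🟩🟩⬛⬜🟦🟫
❓❓⬜🟩🟩⬜🟩🟫
❓❓⬛⬛🔴🟩🟫🟫
⬛⬛⬛⬛⬛⬛⬛⬛
⬛⬛⬛⬛⬛⬛⬛⬛
⬛⬛⬛⬛⬛⬛⬛⬛

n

❓❓❓🟦🟩🟩⬜⬜
❓❓❓🟫🟫🟩⬛⬜
❓❓🟦🟫🟫⬜🟫⬛
❓❓🟩🟩⬛⬜🟦🟫
❓❓⬜🟩🔴⬜🟩🟫
❓❓⬛⬛🟩🟩🟫🟫
⬛⬛⬛⬛⬛⬛⬛⬛
⬛⬛⬛⬛⬛⬛⬛⬛

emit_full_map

❓❓🟩⬜🟩🟫🟩🟩❓
❓🟩⬜🟫🟫🟦🟩🟩🟩
❓🟩⬛🟦⬜🟩⬛🟩🟫
❓🟩🟩🟩🟫🟩🟩🟦⬛
❓🟦🟩🟩⬜⬜🟫⬜🟩
❓🟫🟫🟩⬛⬜🟩🟩🟩
🟦🟫🟫⬜🟫⬛🟫⬜🟩
🟩🟩⬛⬜🟦🟫❓❓❓
⬜🟩🔴⬜🟩🟫❓❓❓
⬛⬛🟩🟩🟫🟫❓❓❓

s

❓❓❓🟫🟫🟩⬛⬜
❓❓🟦🟫🟫⬜🟫⬛
❓❓🟩🟩⬛⬜🟦🟫
❓❓⬜🟩🟩⬜🟩🟫
❓❓⬛⬛🔴🟩🟫🟫
⬛⬛⬛⬛⬛⬛⬛⬛
⬛⬛⬛⬛⬛⬛⬛⬛
⬛⬛⬛⬛⬛⬛⬛⬛

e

❓❓🟫🟫🟩⬛⬜🟩
❓🟦🟫🟫⬜🟫⬛🟫
❓🟩🟩⬛⬜🟦🟫❓
❓⬜🟩🟩⬜🟩🟫❓
❓⬛⬛🟩🔴🟫🟫❓
⬛⬛⬛⬛⬛⬛⬛⬛
⬛⬛⬛⬛⬛⬛⬛⬛
⬛⬛⬛⬛⬛⬛⬛⬛

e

❓🟫🟫🟩⬛⬜🟩🟩
🟦🟫🟫⬜🟫⬛🟫⬜
🟩🟩⬛⬜🟦🟫🟫❓
⬜🟩🟩⬜🟩🟫🟩❓
⬛⬛🟩🟩🔴🟫🟫❓
⬛⬛⬛⬛⬛⬛⬛⬛
⬛⬛⬛⬛⬛⬛⬛⬛
⬛⬛⬛⬛⬛⬛⬛⬛

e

🟫🟫🟩⬛⬜🟩🟩🟩
🟫🟫⬜🟫⬛🟫⬜🟩
🟩⬛⬜🟦🟫🟫🟫❓
🟩🟩⬜🟩🟫🟩🟫❓
⬛🟩🟩🟫🔴🟫🟩❓
⬛⬛⬛⬛⬛⬛⬛⬛
⬛⬛⬛⬛⬛⬛⬛⬛
⬛⬛⬛⬛⬛⬛⬛⬛

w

❓🟫🟫🟩⬛⬜🟩🟩
🟦🟫🟫⬜🟫⬛🟫⬜
🟩🟩⬛⬜🟦🟫🟫🟫
⬜🟩🟩⬜🟩🟫🟩🟫
⬛⬛🟩🟩🔴🟫🟫🟩
⬛⬛⬛⬛⬛⬛⬛⬛
⬛⬛⬛⬛⬛⬛⬛⬛
⬛⬛⬛⬛⬛⬛⬛⬛

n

❓🟦🟩🟩⬜⬜🟫⬜
❓🟫🟫🟩⬛⬜🟩🟩
🟦🟫🟫⬜🟫⬛🟫⬜
🟩🟩⬛⬜🟦🟫🟫🟫
⬜🟩🟩⬜🔴🟫🟩🟫
⬛⬛🟩🟩🟫🟫🟫🟩
⬛⬛⬛⬛⬛⬛⬛⬛
⬛⬛⬛⬛⬛⬛⬛⬛

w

❓❓🟦🟩🟩⬜⬜🟫
❓❓🟫🟫🟩⬛⬜🟩
❓🟦🟫🟫⬜🟫⬛🟫
❓🟩🟩⬛⬜🟦🟫🟫
❓⬜🟩🟩🔴🟩🟫🟩
❓⬛⬛🟩🟩🟫🟫🟫
⬛⬛⬛⬛⬛⬛⬛⬛
⬛⬛⬛⬛⬛⬛⬛⬛

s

❓❓🟫🟫🟩⬛⬜🟩
❓🟦🟫🟫⬜🟫⬛🟫
❓🟩🟩⬛⬜🟦🟫🟫
❓⬜🟩🟩⬜🟩🟫🟩
❓⬛⬛🟩🔴🟫🟫🟫
⬛⬛⬛⬛⬛⬛⬛⬛
⬛⬛⬛⬛⬛⬛⬛⬛
⬛⬛⬛⬛⬛⬛⬛⬛


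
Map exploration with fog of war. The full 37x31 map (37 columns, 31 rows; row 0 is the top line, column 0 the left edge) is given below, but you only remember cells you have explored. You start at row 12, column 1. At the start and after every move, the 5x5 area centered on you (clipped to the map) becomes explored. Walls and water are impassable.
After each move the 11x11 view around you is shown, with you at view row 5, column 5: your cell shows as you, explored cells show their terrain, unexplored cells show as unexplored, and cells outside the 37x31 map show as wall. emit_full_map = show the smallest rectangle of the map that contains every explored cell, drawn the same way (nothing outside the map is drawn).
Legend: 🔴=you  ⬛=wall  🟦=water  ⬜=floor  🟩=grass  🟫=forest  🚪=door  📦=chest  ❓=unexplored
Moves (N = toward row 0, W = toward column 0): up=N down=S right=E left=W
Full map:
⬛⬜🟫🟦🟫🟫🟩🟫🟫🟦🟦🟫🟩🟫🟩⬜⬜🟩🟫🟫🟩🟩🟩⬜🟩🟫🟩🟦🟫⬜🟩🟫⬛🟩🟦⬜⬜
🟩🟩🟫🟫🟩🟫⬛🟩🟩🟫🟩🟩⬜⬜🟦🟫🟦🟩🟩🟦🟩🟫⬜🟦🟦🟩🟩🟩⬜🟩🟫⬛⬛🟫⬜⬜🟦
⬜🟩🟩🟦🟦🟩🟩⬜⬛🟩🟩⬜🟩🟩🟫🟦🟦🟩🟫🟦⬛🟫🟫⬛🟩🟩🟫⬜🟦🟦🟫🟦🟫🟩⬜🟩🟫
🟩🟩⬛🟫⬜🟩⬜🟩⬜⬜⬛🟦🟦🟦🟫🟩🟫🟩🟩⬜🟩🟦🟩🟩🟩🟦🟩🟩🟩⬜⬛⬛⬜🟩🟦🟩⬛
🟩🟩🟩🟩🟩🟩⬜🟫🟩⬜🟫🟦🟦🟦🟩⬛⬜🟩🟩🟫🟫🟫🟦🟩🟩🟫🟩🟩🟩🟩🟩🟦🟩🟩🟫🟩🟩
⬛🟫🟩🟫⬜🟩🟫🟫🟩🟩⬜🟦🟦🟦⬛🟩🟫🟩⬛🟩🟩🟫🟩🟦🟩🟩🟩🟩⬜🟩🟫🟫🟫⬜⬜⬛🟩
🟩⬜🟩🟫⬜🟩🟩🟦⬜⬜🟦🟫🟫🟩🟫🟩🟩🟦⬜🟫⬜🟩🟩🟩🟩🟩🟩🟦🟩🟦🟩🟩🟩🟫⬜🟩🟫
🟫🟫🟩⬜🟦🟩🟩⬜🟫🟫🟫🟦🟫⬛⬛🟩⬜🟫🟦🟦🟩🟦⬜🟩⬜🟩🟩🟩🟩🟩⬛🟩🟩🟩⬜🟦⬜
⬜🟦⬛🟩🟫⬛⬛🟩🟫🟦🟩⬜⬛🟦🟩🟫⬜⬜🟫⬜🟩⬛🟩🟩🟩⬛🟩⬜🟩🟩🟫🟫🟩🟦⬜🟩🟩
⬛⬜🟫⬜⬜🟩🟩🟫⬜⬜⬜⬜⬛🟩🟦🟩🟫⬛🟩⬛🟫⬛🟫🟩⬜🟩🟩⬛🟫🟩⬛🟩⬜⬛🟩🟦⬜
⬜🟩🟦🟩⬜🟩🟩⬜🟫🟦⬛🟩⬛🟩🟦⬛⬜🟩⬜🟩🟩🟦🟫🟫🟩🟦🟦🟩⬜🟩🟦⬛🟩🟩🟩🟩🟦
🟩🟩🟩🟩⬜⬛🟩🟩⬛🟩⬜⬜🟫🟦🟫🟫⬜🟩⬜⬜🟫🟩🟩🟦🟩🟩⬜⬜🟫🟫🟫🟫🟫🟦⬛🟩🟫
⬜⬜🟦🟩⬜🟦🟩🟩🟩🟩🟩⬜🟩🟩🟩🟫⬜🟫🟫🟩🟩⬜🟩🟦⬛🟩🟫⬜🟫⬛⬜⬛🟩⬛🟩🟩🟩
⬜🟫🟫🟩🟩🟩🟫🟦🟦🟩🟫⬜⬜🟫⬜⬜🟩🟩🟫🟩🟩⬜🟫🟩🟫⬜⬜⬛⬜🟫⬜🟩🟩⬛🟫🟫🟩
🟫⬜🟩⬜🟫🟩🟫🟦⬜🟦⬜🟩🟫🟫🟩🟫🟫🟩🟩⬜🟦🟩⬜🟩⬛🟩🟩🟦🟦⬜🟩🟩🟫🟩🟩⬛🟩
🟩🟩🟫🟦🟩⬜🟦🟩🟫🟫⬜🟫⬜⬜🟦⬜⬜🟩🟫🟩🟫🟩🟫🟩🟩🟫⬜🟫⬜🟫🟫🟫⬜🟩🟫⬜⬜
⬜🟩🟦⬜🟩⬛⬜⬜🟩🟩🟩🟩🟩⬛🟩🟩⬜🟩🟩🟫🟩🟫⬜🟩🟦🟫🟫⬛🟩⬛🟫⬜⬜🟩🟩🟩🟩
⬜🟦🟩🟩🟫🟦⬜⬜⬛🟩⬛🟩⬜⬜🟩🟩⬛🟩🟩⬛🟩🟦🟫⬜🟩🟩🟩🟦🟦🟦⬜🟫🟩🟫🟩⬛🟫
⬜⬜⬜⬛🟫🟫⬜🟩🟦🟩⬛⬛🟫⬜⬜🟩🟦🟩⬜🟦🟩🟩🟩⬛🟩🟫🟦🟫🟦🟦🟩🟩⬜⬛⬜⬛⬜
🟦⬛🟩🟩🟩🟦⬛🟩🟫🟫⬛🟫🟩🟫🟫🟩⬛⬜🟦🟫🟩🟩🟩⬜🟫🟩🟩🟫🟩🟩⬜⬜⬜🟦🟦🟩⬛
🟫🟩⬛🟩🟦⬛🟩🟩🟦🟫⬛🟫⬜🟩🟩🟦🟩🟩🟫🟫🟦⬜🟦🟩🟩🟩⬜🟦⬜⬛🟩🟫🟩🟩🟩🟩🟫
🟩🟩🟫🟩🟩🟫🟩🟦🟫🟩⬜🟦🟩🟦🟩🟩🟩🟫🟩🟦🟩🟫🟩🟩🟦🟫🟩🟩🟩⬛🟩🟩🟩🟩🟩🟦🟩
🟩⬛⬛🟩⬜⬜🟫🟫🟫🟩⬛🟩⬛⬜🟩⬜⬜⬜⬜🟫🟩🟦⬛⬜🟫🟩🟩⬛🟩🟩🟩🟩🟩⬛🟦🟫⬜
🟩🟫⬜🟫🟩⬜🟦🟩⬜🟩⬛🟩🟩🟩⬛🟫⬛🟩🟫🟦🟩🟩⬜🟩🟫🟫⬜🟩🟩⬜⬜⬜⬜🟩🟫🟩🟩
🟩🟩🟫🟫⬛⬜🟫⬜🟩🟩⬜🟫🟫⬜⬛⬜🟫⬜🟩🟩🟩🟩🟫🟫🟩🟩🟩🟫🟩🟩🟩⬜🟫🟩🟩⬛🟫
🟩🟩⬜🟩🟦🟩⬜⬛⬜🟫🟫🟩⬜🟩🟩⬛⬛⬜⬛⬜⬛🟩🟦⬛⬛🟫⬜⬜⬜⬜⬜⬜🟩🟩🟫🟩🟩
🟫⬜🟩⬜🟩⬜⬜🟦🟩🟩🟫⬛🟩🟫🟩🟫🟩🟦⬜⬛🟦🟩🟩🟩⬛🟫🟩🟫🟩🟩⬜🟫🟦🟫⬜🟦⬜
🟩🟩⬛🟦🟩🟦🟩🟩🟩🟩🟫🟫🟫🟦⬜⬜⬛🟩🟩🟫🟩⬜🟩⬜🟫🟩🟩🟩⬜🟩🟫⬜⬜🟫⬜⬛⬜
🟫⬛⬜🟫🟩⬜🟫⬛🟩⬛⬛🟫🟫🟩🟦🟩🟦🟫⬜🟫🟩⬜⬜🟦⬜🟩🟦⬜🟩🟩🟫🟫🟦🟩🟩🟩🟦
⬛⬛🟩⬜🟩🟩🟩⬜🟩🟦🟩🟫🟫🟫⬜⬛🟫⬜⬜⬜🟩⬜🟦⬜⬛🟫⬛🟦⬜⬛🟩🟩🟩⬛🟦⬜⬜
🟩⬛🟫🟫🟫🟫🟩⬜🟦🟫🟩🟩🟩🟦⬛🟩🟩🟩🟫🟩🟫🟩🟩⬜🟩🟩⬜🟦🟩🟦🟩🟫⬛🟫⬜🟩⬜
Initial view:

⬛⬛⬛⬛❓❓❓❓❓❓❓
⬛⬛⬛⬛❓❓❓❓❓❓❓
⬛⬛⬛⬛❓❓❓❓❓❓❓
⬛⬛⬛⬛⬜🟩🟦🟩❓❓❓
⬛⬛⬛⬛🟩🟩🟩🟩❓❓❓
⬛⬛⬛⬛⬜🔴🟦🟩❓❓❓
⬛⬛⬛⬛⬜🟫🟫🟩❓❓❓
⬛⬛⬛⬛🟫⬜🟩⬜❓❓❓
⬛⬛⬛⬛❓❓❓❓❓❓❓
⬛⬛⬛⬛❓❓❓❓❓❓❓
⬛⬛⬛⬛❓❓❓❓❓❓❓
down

⬛⬛⬛⬛❓❓❓❓❓❓❓
⬛⬛⬛⬛❓❓❓❓❓❓❓
⬛⬛⬛⬛⬜🟩🟦🟩❓❓❓
⬛⬛⬛⬛🟩🟩🟩🟩❓❓❓
⬛⬛⬛⬛⬜⬜🟦🟩❓❓❓
⬛⬛⬛⬛⬜🔴🟫🟩❓❓❓
⬛⬛⬛⬛🟫⬜🟩⬜❓❓❓
⬛⬛⬛⬛🟩🟩🟫🟦❓❓❓
⬛⬛⬛⬛❓❓❓❓❓❓❓
⬛⬛⬛⬛❓❓❓❓❓❓❓
⬛⬛⬛⬛❓❓❓❓❓❓❓

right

⬛⬛⬛❓❓❓❓❓❓❓❓
⬛⬛⬛❓❓❓❓❓❓❓❓
⬛⬛⬛⬜🟩🟦🟩❓❓❓❓
⬛⬛⬛🟩🟩🟩🟩⬜❓❓❓
⬛⬛⬛⬜⬜🟦🟩⬜❓❓❓
⬛⬛⬛⬜🟫🔴🟩🟩❓❓❓
⬛⬛⬛🟫⬜🟩⬜🟫❓❓❓
⬛⬛⬛🟩🟩🟫🟦🟩❓❓❓
⬛⬛⬛❓❓❓❓❓❓❓❓
⬛⬛⬛❓❓❓❓❓❓❓❓
⬛⬛⬛❓❓❓❓❓❓❓❓

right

⬛⬛❓❓❓❓❓❓❓❓❓
⬛⬛❓❓❓❓❓❓❓❓❓
⬛⬛⬜🟩🟦🟩❓❓❓❓❓
⬛⬛🟩🟩🟩🟩⬜⬛❓❓❓
⬛⬛⬜⬜🟦🟩⬜🟦❓❓❓
⬛⬛⬜🟫🟫🔴🟩🟩❓❓❓
⬛⬛🟫⬜🟩⬜🟫🟩❓❓❓
⬛⬛🟩🟩🟫🟦🟩⬜❓❓❓
⬛⬛❓❓❓❓❓❓❓❓❓
⬛⬛❓❓❓❓❓❓❓❓❓
⬛⬛❓❓❓❓❓❓❓❓❓

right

⬛❓❓❓❓❓❓❓❓❓❓
⬛❓❓❓❓❓❓❓❓❓❓
⬛⬜🟩🟦🟩❓❓❓❓❓❓
⬛🟩🟩🟩🟩⬜⬛🟩❓❓❓
⬛⬜⬜🟦🟩⬜🟦🟩❓❓❓
⬛⬜🟫🟫🟩🔴🟩🟫❓❓❓
⬛🟫⬜🟩⬜🟫🟩🟫❓❓❓
⬛🟩🟩🟫🟦🟩⬜🟦❓❓❓
⬛❓❓❓❓❓❓❓❓❓❓
⬛❓❓❓❓❓❓❓❓❓❓
⬛❓❓❓❓❓❓❓❓❓❓

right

❓❓❓❓❓❓❓❓❓❓❓
❓❓❓❓❓❓❓❓❓❓❓
⬜🟩🟦🟩❓❓❓❓❓❓❓
🟩🟩🟩🟩⬜⬛🟩🟩❓❓❓
⬜⬜🟦🟩⬜🟦🟩🟩❓❓❓
⬜🟫🟫🟩🟩🔴🟫🟦❓❓❓
🟫⬜🟩⬜🟫🟩🟫🟦❓❓❓
🟩🟩🟫🟦🟩⬜🟦🟩❓❓❓
❓❓❓❓❓❓❓❓❓❓❓
❓❓❓❓❓❓❓❓❓❓❓
❓❓❓❓❓❓❓❓❓❓❓

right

❓❓❓❓❓❓❓❓❓❓❓
❓❓❓❓❓❓❓❓❓❓❓
🟩🟦🟩❓❓❓❓❓❓❓❓
🟩🟩🟩⬜⬛🟩🟩⬛❓❓❓
⬜🟦🟩⬜🟦🟩🟩🟩❓❓❓
🟫🟫🟩🟩🟩🔴🟦🟦❓❓❓
⬜🟩⬜🟫🟩🟫🟦⬜❓❓❓
🟩🟫🟦🟩⬜🟦🟩🟫❓❓❓
❓❓❓❓❓❓❓❓❓❓❓
❓❓❓❓❓❓❓❓❓❓❓
❓❓❓❓❓❓❓❓❓❓❓

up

❓❓❓❓❓❓❓❓❓❓❓
❓❓❓❓❓❓❓❓❓❓❓
❓❓❓❓❓❓❓❓❓❓❓
🟩🟦🟩⬜🟩🟩⬜🟫❓❓❓
🟩🟩🟩⬜⬛🟩🟩⬛❓❓❓
⬜🟦🟩⬜🟦🔴🟩🟩❓❓❓
🟫🟫🟩🟩🟩🟫🟦🟦❓❓❓
⬜🟩⬜🟫🟩🟫🟦⬜❓❓❓
🟩🟫🟦🟩⬜🟦🟩🟫❓❓❓
❓❓❓❓❓❓❓❓❓❓❓
❓❓❓❓❓❓❓❓❓❓❓

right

❓❓❓❓❓❓❓❓❓❓❓
❓❓❓❓❓❓❓❓❓❓❓
❓❓❓❓❓❓❓❓❓❓❓
🟦🟩⬜🟩🟩⬜🟫🟦❓❓❓
🟩🟩⬜⬛🟩🟩⬛🟩❓❓❓
🟦🟩⬜🟦🟩🔴🟩🟩❓❓❓
🟫🟩🟩🟩🟫🟦🟦🟩❓❓❓
🟩⬜🟫🟩🟫🟦⬜🟦❓❓❓
🟫🟦🟩⬜🟦🟩🟫❓❓❓❓
❓❓❓❓❓❓❓❓❓❓❓
❓❓❓❓❓❓❓❓❓❓❓

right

❓❓❓❓❓❓❓❓❓❓❓
❓❓❓❓❓❓❓❓❓❓❓
❓❓❓❓❓❓❓❓❓❓❓
🟩⬜🟩🟩⬜🟫🟦⬛❓❓❓
🟩⬜⬛🟩🟩⬛🟩⬜❓❓❓
🟩⬜🟦🟩🟩🔴🟩🟩❓❓❓
🟩🟩🟩🟫🟦🟦🟩🟫❓❓❓
⬜🟫🟩🟫🟦⬜🟦⬜❓❓❓
🟦🟩⬜🟦🟩🟫❓❓❓❓❓
❓❓❓❓❓❓❓❓❓❓❓
❓❓❓❓❓❓❓❓❓❓❓

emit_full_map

⬜🟩🟦🟩⬜🟩🟩⬜🟫🟦⬛
🟩🟩🟩🟩⬜⬛🟩🟩⬛🟩⬜
⬜⬜🟦🟩⬜🟦🟩🟩🔴🟩🟩
⬜🟫🟫🟩🟩🟩🟫🟦🟦🟩🟫
🟫⬜🟩⬜🟫🟩🟫🟦⬜🟦⬜
🟩🟩🟫🟦🟩⬜🟦🟩🟫❓❓

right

❓❓❓❓❓❓❓❓❓❓❓
❓❓❓❓❓❓❓❓❓❓❓
❓❓❓❓❓❓❓❓❓❓❓
⬜🟩🟩⬜🟫🟦⬛🟩❓❓❓
⬜⬛🟩🟩⬛🟩⬜⬜❓❓❓
⬜🟦🟩🟩🟩🔴🟩⬜❓❓❓
🟩🟩🟫🟦🟦🟩🟫⬜❓❓❓
🟫🟩🟫🟦⬜🟦⬜🟩❓❓❓
🟩⬜🟦🟩🟫❓❓❓❓❓❓
❓❓❓❓❓❓❓❓❓❓❓
❓❓❓❓❓❓❓❓❓❓❓

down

❓❓❓❓❓❓❓❓❓❓❓
❓❓❓❓❓❓❓❓❓❓❓
⬜🟩🟩⬜🟫🟦⬛🟩❓❓❓
⬜⬛🟩🟩⬛🟩⬜⬜❓❓❓
⬜🟦🟩🟩🟩🟩🟩⬜❓❓❓
🟩🟩🟫🟦🟦🔴🟫⬜❓❓❓
🟫🟩🟫🟦⬜🟦⬜🟩❓❓❓
🟩⬜🟦🟩🟫🟫⬜🟫❓❓❓
❓❓❓❓❓❓❓❓❓❓❓
❓❓❓❓❓❓❓❓❓❓❓
❓❓❓❓❓❓❓❓❓❓❓

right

❓❓❓❓❓❓❓❓❓❓❓
❓❓❓❓❓❓❓❓❓❓❓
🟩🟩⬜🟫🟦⬛🟩❓❓❓❓
⬛🟩🟩⬛🟩⬜⬜🟫❓❓❓
🟦🟩🟩🟩🟩🟩⬜🟩❓❓❓
🟩🟫🟦🟦🟩🔴⬜⬜❓❓❓
🟩🟫🟦⬜🟦⬜🟩🟫❓❓❓
⬜🟦🟩🟫🟫⬜🟫⬜❓❓❓
❓❓❓❓❓❓❓❓❓❓❓
❓❓❓❓❓❓❓❓❓❓❓
❓❓❓❓❓❓❓❓❓❓❓

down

❓❓❓❓❓❓❓❓❓❓❓
🟩🟩⬜🟫🟦⬛🟩❓❓❓❓
⬛🟩🟩⬛🟩⬜⬜🟫❓❓❓
🟦🟩🟩🟩🟩🟩⬜🟩❓❓❓
🟩🟫🟦🟦🟩🟫⬜⬜❓❓❓
🟩🟫🟦⬜🟦🔴🟩🟫❓❓❓
⬜🟦🟩🟫🟫⬜🟫⬜❓❓❓
❓❓❓🟩🟩🟩🟩🟩❓❓❓
❓❓❓❓❓❓❓❓❓❓❓
❓❓❓❓❓❓❓❓❓❓❓
❓❓❓❓❓❓❓❓❓❓❓

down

🟩🟩⬜🟫🟦⬛🟩❓❓❓❓
⬛🟩🟩⬛🟩⬜⬜🟫❓❓❓
🟦🟩🟩🟩🟩🟩⬜🟩❓❓❓
🟩🟫🟦🟦🟩🟫⬜⬜❓❓❓
🟩🟫🟦⬜🟦⬜🟩🟫❓❓❓
⬜🟦🟩🟫🟫🔴🟫⬜❓❓❓
❓❓❓🟩🟩🟩🟩🟩❓❓❓
❓❓❓⬛🟩⬛🟩⬜❓❓❓
❓❓❓❓❓❓❓❓❓❓❓
❓❓❓❓❓❓❓❓❓❓❓
❓❓❓❓❓❓❓❓❓❓❓

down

⬛🟩🟩⬛🟩⬜⬜🟫❓❓❓
🟦🟩🟩🟩🟩🟩⬜🟩❓❓❓
🟩🟫🟦🟦🟩🟫⬜⬜❓❓❓
🟩🟫🟦⬜🟦⬜🟩🟫❓❓❓
⬜🟦🟩🟫🟫⬜🟫⬜❓❓❓
❓❓❓🟩🟩🔴🟩🟩❓❓❓
❓❓❓⬛🟩⬛🟩⬜❓❓❓
❓❓❓🟦🟩⬛⬛🟫❓❓❓
❓❓❓❓❓❓❓❓❓❓❓
❓❓❓❓❓❓❓❓❓❓❓
❓❓❓❓❓❓❓❓❓❓❓

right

🟩🟩⬛🟩⬜⬜🟫❓❓❓❓
🟩🟩🟩🟩🟩⬜🟩❓❓❓❓
🟫🟦🟦🟩🟫⬜⬜❓❓❓❓
🟫🟦⬜🟦⬜🟩🟫🟫❓❓❓
🟦🟩🟫🟫⬜🟫⬜⬜❓❓❓
❓❓🟩🟩🟩🔴🟩⬛❓❓❓
❓❓⬛🟩⬛🟩⬜⬜❓❓❓
❓❓🟦🟩⬛⬛🟫⬜❓❓❓
❓❓❓❓❓❓❓❓❓❓❓
❓❓❓❓❓❓❓❓❓❓❓
❓❓❓❓❓❓❓❓❓❓❓

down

🟩🟩🟩🟩🟩⬜🟩❓❓❓❓
🟫🟦🟦🟩🟫⬜⬜❓❓❓❓
🟫🟦⬜🟦⬜🟩🟫🟫❓❓❓
🟦🟩🟫🟫⬜🟫⬜⬜❓❓❓
❓❓🟩🟩🟩🟩🟩⬛❓❓❓
❓❓⬛🟩⬛🔴⬜⬜❓❓❓
❓❓🟦🟩⬛⬛🟫⬜❓❓❓
❓❓❓🟫⬛🟫🟩🟫❓❓❓
❓❓❓❓❓❓❓❓❓❓❓
❓❓❓❓❓❓❓❓❓❓❓
❓❓❓❓❓❓❓❓❓❓❓

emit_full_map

⬜🟩🟦🟩⬜🟩🟩⬜🟫🟦⬛🟩❓❓
🟩🟩🟩🟩⬜⬛🟩🟩⬛🟩⬜⬜🟫❓
⬜⬜🟦🟩⬜🟦🟩🟩🟩🟩🟩⬜🟩❓
⬜🟫🟫🟩🟩🟩🟫🟦🟦🟩🟫⬜⬜❓
🟫⬜🟩⬜🟫🟩🟫🟦⬜🟦⬜🟩🟫🟫
🟩🟩🟫🟦🟩⬜🟦🟩🟫🟫⬜🟫⬜⬜
❓❓❓❓❓❓❓❓🟩🟩🟩🟩🟩⬛
❓❓❓❓❓❓❓❓⬛🟩⬛🔴⬜⬜
❓❓❓❓❓❓❓❓🟦🟩⬛⬛🟫⬜
❓❓❓❓❓❓❓❓❓🟫⬛🟫🟩🟫

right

🟩🟩🟩🟩⬜🟩❓❓❓❓❓
🟦🟦🟩🟫⬜⬜❓❓❓❓❓
🟦⬜🟦⬜🟩🟫🟫❓❓❓❓
🟩🟫🟫⬜🟫⬜⬜🟦❓❓❓
❓🟩🟩🟩🟩🟩⬛🟩❓❓❓
❓⬛🟩⬛🟩🔴⬜🟩❓❓❓
❓🟦🟩⬛⬛🟫⬜⬜❓❓❓
❓❓🟫⬛🟫🟩🟫🟫❓❓❓
❓❓❓❓❓❓❓❓❓❓❓
❓❓❓❓❓❓❓❓❓❓❓
❓❓❓❓❓❓❓❓❓❓❓

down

🟦🟦🟩🟫⬜⬜❓❓❓❓❓
🟦⬜🟦⬜🟩🟫🟫❓❓❓❓
🟩🟫🟫⬜🟫⬜⬜🟦❓❓❓
❓🟩🟩🟩🟩🟩⬛🟩❓❓❓
❓⬛🟩⬛🟩⬜⬜🟩❓❓❓
❓🟦🟩⬛⬛🔴⬜⬜❓❓❓
❓❓🟫⬛🟫🟩🟫🟫❓❓❓
❓❓❓⬛🟫⬜🟩🟩❓❓❓
❓❓❓❓❓❓❓❓❓❓❓
❓❓❓❓❓❓❓❓❓❓❓
❓❓❓❓❓❓❓❓❓❓❓

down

🟦⬜🟦⬜🟩🟫🟫❓❓❓❓
🟩🟫🟫⬜🟫⬜⬜🟦❓❓❓
❓🟩🟩🟩🟩🟩⬛🟩❓❓❓
❓⬛🟩⬛🟩⬜⬜🟩❓❓❓
❓🟦🟩⬛⬛🟫⬜⬜❓❓❓
❓❓🟫⬛🟫🔴🟫🟫❓❓❓
❓❓❓⬛🟫⬜🟩🟩❓❓❓
❓❓❓⬜🟦🟩🟦🟩❓❓❓
❓❓❓❓❓❓❓❓❓❓❓
❓❓❓❓❓❓❓❓❓❓❓
❓❓❓❓❓❓❓❓❓❓❓

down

🟩🟫🟫⬜🟫⬜⬜🟦❓❓❓
❓🟩🟩🟩🟩🟩⬛🟩❓❓❓
❓⬛🟩⬛🟩⬜⬜🟩❓❓❓
❓🟦🟩⬛⬛🟫⬜⬜❓❓❓
❓❓🟫⬛🟫🟩🟫🟫❓❓❓
❓❓❓⬛🟫🔴🟩🟩❓❓❓
❓❓❓⬜🟦🟩🟦🟩❓❓❓
❓❓❓⬛🟩⬛⬜🟩❓❓❓
❓❓❓❓❓❓❓❓❓❓❓
❓❓❓❓❓❓❓❓❓❓❓
❓❓❓❓❓❓❓❓❓❓❓

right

🟫🟫⬜🟫⬜⬜🟦❓❓❓❓
🟩🟩🟩🟩🟩⬛🟩❓❓❓❓
⬛🟩⬛🟩⬜⬜🟩❓❓❓❓
🟦🟩⬛⬛🟫⬜⬜🟩❓❓❓
❓🟫⬛🟫🟩🟫🟫🟩❓❓❓
❓❓⬛🟫⬜🔴🟩🟦❓❓❓
❓❓⬜🟦🟩🟦🟩🟩❓❓❓
❓❓⬛🟩⬛⬜🟩⬜❓❓❓
❓❓❓❓❓❓❓❓❓❓❓
❓❓❓❓❓❓❓❓❓❓❓
❓❓❓❓❓❓❓❓❓❓❓

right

🟫⬜🟫⬜⬜🟦❓❓❓❓❓
🟩🟩🟩🟩⬛🟩❓❓❓❓❓
🟩⬛🟩⬜⬜🟩❓❓❓❓❓
🟩⬛⬛🟫⬜⬜🟩🟦❓❓❓
🟫⬛🟫🟩🟫🟫🟩⬛❓❓❓
❓⬛🟫⬜🟩🔴🟦🟩❓❓❓
❓⬜🟦🟩🟦🟩🟩🟩❓❓❓
❓⬛🟩⬛⬜🟩⬜⬜❓❓❓
❓❓❓❓❓❓❓❓❓❓❓
❓❓❓❓❓❓❓❓❓❓❓
❓❓❓❓❓❓❓❓❓❓❓

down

🟩🟩🟩🟩⬛🟩❓❓❓❓❓
🟩⬛🟩⬜⬜🟩❓❓❓❓❓
🟩⬛⬛🟫⬜⬜🟩🟦❓❓❓
🟫⬛🟫🟩🟫🟫🟩⬛❓❓❓
❓⬛🟫⬜🟩🟩🟦🟩❓❓❓
❓⬜🟦🟩🟦🔴🟩🟩❓❓❓
❓⬛🟩⬛⬜🟩⬜⬜❓❓❓
❓❓❓🟩🟩⬛🟫⬛❓❓❓
❓❓❓❓❓❓❓❓❓❓❓
❓❓❓❓❓❓❓❓❓❓❓
❓❓❓❓❓❓❓❓❓❓❓

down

🟩⬛🟩⬜⬜🟩❓❓❓❓❓
🟩⬛⬛🟫⬜⬜🟩🟦❓❓❓
🟫⬛🟫🟩🟫🟫🟩⬛❓❓❓
❓⬛🟫⬜🟩🟩🟦🟩❓❓❓
❓⬜🟦🟩🟦🟩🟩🟩❓❓❓
❓⬛🟩⬛⬜🔴⬜⬜❓❓❓
❓❓❓🟩🟩⬛🟫⬛❓❓❓
❓❓❓🟫⬜⬛⬜🟫❓❓❓
❓❓❓❓❓❓❓❓❓❓❓
❓❓❓❓❓❓❓❓❓❓❓
❓❓❓❓❓❓❓❓❓❓❓

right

⬛🟩⬜⬜🟩❓❓❓❓❓❓
⬛⬛🟫⬜⬜🟩🟦❓❓❓❓
⬛🟫🟩🟫🟫🟩⬛❓❓❓❓
⬛🟫⬜🟩🟩🟦🟩🟩❓❓❓
⬜🟦🟩🟦🟩🟩🟩🟫❓❓❓
⬛🟩⬛⬜🟩🔴⬜⬜❓❓❓
❓❓🟩🟩⬛🟫⬛🟩❓❓❓
❓❓🟫⬜⬛⬜🟫⬜❓❓❓
❓❓❓❓❓❓❓❓❓❓❓
❓❓❓❓❓❓❓❓❓❓❓
❓❓❓❓❓❓❓❓❓❓❓

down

⬛⬛🟫⬜⬜🟩🟦❓❓❓❓
⬛🟫🟩🟫🟫🟩⬛❓❓❓❓
⬛🟫⬜🟩🟩🟦🟩🟩❓❓❓
⬜🟦🟩🟦🟩🟩🟩🟫❓❓❓
⬛🟩⬛⬜🟩⬜⬜⬜❓❓❓
❓❓🟩🟩⬛🔴⬛🟩❓❓❓
❓❓🟫⬜⬛⬜🟫⬜❓❓❓
❓❓❓🟩🟩⬛⬛⬜❓❓❓
❓❓❓❓❓❓❓❓❓❓❓
❓❓❓❓❓❓❓❓❓❓❓
❓❓❓❓❓❓❓❓❓❓❓

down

⬛🟫🟩🟫🟫🟩⬛❓❓❓❓
⬛🟫⬜🟩🟩🟦🟩🟩❓❓❓
⬜🟦🟩🟦🟩🟩🟩🟫❓❓❓
⬛🟩⬛⬜🟩⬜⬜⬜❓❓❓
❓❓🟩🟩⬛🟫⬛🟩❓❓❓
❓❓🟫⬜⬛🔴🟫⬜❓❓❓
❓❓❓🟩🟩⬛⬛⬜❓❓❓
❓❓❓🟫🟩🟫🟩🟦❓❓❓
❓❓❓❓❓❓❓❓❓❓❓
❓❓❓❓❓❓❓❓❓❓❓
❓❓❓❓❓❓❓❓❓❓❓

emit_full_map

⬜🟩🟦🟩⬜🟩🟩⬜🟫🟦⬛🟩❓❓❓❓❓❓
🟩🟩🟩🟩⬜⬛🟩🟩⬛🟩⬜⬜🟫❓❓❓❓❓
⬜⬜🟦🟩⬜🟦🟩🟩🟩🟩🟩⬜🟩❓❓❓❓❓
⬜🟫🟫🟩🟩🟩🟫🟦🟦🟩🟫⬜⬜❓❓❓❓❓
🟫⬜🟩⬜🟫🟩🟫🟦⬜🟦⬜🟩🟫🟫❓❓❓❓
🟩🟩🟫🟦🟩⬜🟦🟩🟫🟫⬜🟫⬜⬜🟦❓❓❓
❓❓❓❓❓❓❓❓🟩🟩🟩🟩🟩⬛🟩❓❓❓
❓❓❓❓❓❓❓❓⬛🟩⬛🟩⬜⬜🟩❓❓❓
❓❓❓❓❓❓❓❓🟦🟩⬛⬛🟫⬜⬜🟩🟦❓
❓❓❓❓❓❓❓❓❓🟫⬛🟫🟩🟫🟫🟩⬛❓
❓❓❓❓❓❓❓❓❓❓⬛🟫⬜🟩🟩🟦🟩🟩
❓❓❓❓❓❓❓❓❓❓⬜🟦🟩🟦🟩🟩🟩🟫
❓❓❓❓❓❓❓❓❓❓⬛🟩⬛⬜🟩⬜⬜⬜
❓❓❓❓❓❓❓❓❓❓❓❓🟩🟩⬛🟫⬛🟩
❓❓❓❓❓❓❓❓❓❓❓❓🟫⬜⬛🔴🟫⬜
❓❓❓❓❓❓❓❓❓❓❓❓❓🟩🟩⬛⬛⬜
❓❓❓❓❓❓❓❓❓❓❓❓❓🟫🟩🟫🟩🟦
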